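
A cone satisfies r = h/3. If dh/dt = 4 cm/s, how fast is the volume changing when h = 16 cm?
1024π/9 cm³/s

V = (1/3)π(h/3)²h = πh³/27
dV/dt = πh²/9 · 4
At h = 16: dV/dt = 1024π/9 cm³/s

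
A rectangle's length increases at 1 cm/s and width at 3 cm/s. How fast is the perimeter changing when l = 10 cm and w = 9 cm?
8 cm/s

P = 2(l + w)
dP/dt = 2(dl/dt + dw/dt) = 2(1 + 3) = 8 cm/s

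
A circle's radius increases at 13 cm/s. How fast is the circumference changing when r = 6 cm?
26π cm/s

C = 2πr
dC/dt = 2π · dr/dt = 2π · 13 = 26π cm/s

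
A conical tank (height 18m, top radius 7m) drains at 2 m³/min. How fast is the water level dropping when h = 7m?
648/(2401π) ≈ 0.08591 m/min

r/h = 7/18, so r = (7/18)h
V = (1/3)πr²h = (1/3)π((7/18)h)²h = (49/972)πh³
dV/dh = (49/324)πh²
dh/dt = (dV/dt)/(dV/dh) = -2/((49/324)π·7²) = -648/(2401π) m/min
The level is dropping at 648/(2401π) ≈ 0.08591 m/min.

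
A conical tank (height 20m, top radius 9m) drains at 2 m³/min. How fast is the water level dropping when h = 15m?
32/(729π) ≈ 0.01397 m/min

r/h = 9/20, so r = (9/20)h
V = (1/3)πr²h = (1/3)π((9/20)h)²h = (27/400)πh³
dV/dh = (81/400)πh²
dh/dt = (dV/dt)/(dV/dh) = -2/((81/400)π·15²) = -32/(729π) m/min
The level is dropping at 32/(729π) ≈ 0.01397 m/min.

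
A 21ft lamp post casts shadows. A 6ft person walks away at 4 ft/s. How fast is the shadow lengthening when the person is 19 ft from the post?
8/5 ft/s

By similar triangles: 21/(x+s) = 6/s
Solving: s = 6x/15
ds/dt = 6/15 · dx/dt = 2/5 · 4 = 8/5 ft/s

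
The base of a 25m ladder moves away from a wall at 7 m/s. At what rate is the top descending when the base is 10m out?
2√21/3 ≈ 3.055 m/s

x² + y² = 25²
2x·dx/dt + 2y·dy/dt = 0
dy/dt = -x/y · dx/dt = -10/(5√21) · 7 = -2√21/3 m/s
The top is descending at 2√21/3 ≈ 3.055 m/s.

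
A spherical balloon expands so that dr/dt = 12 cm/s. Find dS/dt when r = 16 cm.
1536π cm²/s

S = 4πr²
dS/dt = dS/dr · dr/dt = 8πr · 12
At r = 16: dS/dt = 1536π cm²/s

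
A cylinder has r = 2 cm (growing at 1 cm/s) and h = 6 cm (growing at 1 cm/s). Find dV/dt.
28π cm³/s

V = πr²h
dV/dt = 2πrh·dr/dt + πr²·dh/dt
= 2π(2)(6)(1) + π(2)²(1)
= 28π cm³/s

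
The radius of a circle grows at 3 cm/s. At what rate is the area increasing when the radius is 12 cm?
72π cm²/s

A = πr²
dA/dt = 2πr · dr/dt = 2π(12)(3) = 72π cm²/s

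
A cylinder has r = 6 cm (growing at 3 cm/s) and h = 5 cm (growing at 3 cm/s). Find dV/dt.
288π cm³/s

V = πr²h
dV/dt = 2πrh·dr/dt + πr²·dh/dt
= 2π(6)(5)(3) + π(6)²(3)
= 288π cm³/s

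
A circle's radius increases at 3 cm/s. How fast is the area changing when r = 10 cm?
60π cm²/s

A = πr²
dA/dt = 2πr · dr/dt = 2π(10)(3) = 60π cm²/s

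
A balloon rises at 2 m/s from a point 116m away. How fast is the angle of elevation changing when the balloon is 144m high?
0.006785 rad/s

tan(θ) = y/116
sec²(θ) · dθ/dt = (1/116) · dy/dt
dθ/dt = cos²(θ)/116 · 2 = 116/(116² + 144²) · 2
dθ/dt = 0.006785 rad/s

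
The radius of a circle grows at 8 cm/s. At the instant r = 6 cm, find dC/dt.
16π cm/s

C = 2πr
dC/dt = 2π · dr/dt = 2π · 8 = 16π cm/s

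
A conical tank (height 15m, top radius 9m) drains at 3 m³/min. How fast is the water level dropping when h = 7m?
25/(147π) ≈ 0.05413 m/min

r/h = 9/15, so r = (3/5)h
V = (1/3)πr²h = (1/3)π((3/5)h)²h = (3/25)πh³
dV/dh = (9/25)πh²
dh/dt = (dV/dt)/(dV/dh) = -3/((9/25)π·7²) = -25/(147π) m/min
The level is dropping at 25/(147π) ≈ 0.05413 m/min.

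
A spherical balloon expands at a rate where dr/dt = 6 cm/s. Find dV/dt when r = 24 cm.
13824π cm³/s

V = (4/3)πr³
dV/dt = dV/dr · dr/dt = 4πr² · 6
At r = 24: dV/dt = 13824π cm³/s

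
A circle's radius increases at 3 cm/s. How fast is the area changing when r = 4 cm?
24π cm²/s

A = πr²
dA/dt = 2πr · dr/dt = 2π(4)(3) = 24π cm²/s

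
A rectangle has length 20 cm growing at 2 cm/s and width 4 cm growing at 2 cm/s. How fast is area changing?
48 cm²/s

A = lw
dA/dt = w·dl/dt + l·dw/dt = 4·2 + 20·2 = 48 cm²/s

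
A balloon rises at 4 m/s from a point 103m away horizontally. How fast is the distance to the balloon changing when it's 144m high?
576√31345/31345 ≈ 3.253 m/s

z² = 103² + y²
z = √(103² + 144²) = √31345
dz/dt = y/z · dy/dt = 144/√31345 · 4 = 576√31345/31345 ≈ 3.253 m/s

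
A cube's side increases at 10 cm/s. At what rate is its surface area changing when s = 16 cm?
1920 cm²/s

A = 6s²
dA/dt = 12s · ds/dt = 12·16·10 = 1920 cm²/s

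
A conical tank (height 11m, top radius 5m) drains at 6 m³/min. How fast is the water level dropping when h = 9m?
242/(675π) ≈ 0.1141 m/min

r/h = 5/11, so r = (5/11)h
V = (1/3)πr²h = (1/3)π((5/11)h)²h = (25/363)πh³
dV/dh = (25/121)πh²
dh/dt = (dV/dt)/(dV/dh) = -6/((25/121)π·9²) = -242/(675π) m/min
The level is dropping at 242/(675π) ≈ 0.1141 m/min.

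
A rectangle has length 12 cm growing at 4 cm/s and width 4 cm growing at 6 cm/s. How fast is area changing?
88 cm²/s

A = lw
dA/dt = w·dl/dt + l·dw/dt = 4·4 + 12·6 = 88 cm²/s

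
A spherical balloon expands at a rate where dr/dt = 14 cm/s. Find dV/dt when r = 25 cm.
35000π cm³/s

V = (4/3)πr³
dV/dt = dV/dr · dr/dt = 4πr² · 14
At r = 25: dV/dt = 35000π cm³/s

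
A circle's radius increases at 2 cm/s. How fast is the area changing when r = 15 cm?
60π cm²/s

A = πr²
dA/dt = 2πr · dr/dt = 2π(15)(2) = 60π cm²/s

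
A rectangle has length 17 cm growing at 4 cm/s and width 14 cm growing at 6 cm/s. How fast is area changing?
158 cm²/s

A = lw
dA/dt = w·dl/dt + l·dw/dt = 14·4 + 17·6 = 158 cm²/s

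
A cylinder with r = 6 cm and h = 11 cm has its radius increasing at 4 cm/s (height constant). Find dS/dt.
184π cm²/s

S = 2πrh + 2πr² (lateral + bases)
dS/dt = (2πh + 4πr)·dr/dt = (2π·11 + 4π·6)·4
= 184π cm²/s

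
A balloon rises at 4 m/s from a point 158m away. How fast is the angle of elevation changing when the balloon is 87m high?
0.019426 rad/s

tan(θ) = y/158
sec²(θ) · dθ/dt = (1/158) · dy/dt
dθ/dt = cos²(θ)/158 · 4 = 158/(158² + 87²) · 4
dθ/dt = 0.019426 rad/s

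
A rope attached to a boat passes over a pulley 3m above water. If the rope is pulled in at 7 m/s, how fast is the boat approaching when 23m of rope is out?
161√130/260 ≈ 7.06 m/s

rope² = x² + 3²
x = √(23² - 3²) = 2√130
dx/dt = (rope/x) · d(rope)/dt = (23/(2√130)) · (-7) = -161√130/260 m/s
The boat approaches at 161√130/260 ≈ 7.06 m/s.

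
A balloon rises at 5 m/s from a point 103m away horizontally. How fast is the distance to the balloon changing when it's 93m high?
465√19258/19258 ≈ 3.351 m/s

z² = 103² + y²
z = √(103² + 93²) = √19258
dz/dt = y/z · dy/dt = 93/√19258 · 5 = 465√19258/19258 ≈ 3.351 m/s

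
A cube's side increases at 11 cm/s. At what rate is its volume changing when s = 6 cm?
1188 cm³/s

V = s³
dV/dt = 3s² · ds/dt = 3·6²·11 = 1188 cm³/s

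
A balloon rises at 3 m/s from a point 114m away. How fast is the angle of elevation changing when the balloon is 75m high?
0.018366 rad/s

tan(θ) = y/114
sec²(θ) · dθ/dt = (1/114) · dy/dt
dθ/dt = cos²(θ)/114 · 3 = 114/(114² + 75²) · 3
dθ/dt = 0.018366 rad/s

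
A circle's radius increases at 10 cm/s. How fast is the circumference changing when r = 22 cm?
20π cm/s

C = 2πr
dC/dt = 2π · dr/dt = 2π · 10 = 20π cm/s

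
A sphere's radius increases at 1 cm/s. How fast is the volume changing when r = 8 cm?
256π cm³/s

V = (4/3)πr³
dV/dt = dV/dr · dr/dt = 4πr² · 1
At r = 8: dV/dt = 256π cm³/s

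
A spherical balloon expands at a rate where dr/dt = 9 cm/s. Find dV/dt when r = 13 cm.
6084π cm³/s

V = (4/3)πr³
dV/dt = dV/dr · dr/dt = 4πr² · 9
At r = 13: dV/dt = 6084π cm³/s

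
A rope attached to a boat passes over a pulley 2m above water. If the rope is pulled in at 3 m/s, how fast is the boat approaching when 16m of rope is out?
8√7/7 ≈ 3.024 m/s

rope² = x² + 2²
x = √(16² - 2²) = 6√7
dx/dt = (rope/x) · d(rope)/dt = (16/(6√7)) · (-3) = -8√7/7 m/s
The boat approaches at 8√7/7 ≈ 3.024 m/s.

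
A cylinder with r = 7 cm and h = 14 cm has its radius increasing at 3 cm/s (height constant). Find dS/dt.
168π cm²/s

S = 2πrh + 2πr² (lateral + bases)
dS/dt = (2πh + 4πr)·dr/dt = (2π·14 + 4π·7)·3
= 168π cm²/s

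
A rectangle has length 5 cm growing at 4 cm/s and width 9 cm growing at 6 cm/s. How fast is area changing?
66 cm²/s

A = lw
dA/dt = w·dl/dt + l·dw/dt = 9·4 + 5·6 = 66 cm²/s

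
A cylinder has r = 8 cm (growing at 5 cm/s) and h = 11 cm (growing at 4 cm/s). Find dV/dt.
1136π cm³/s

V = πr²h
dV/dt = 2πrh·dr/dt + πr²·dh/dt
= 2π(8)(11)(5) + π(8)²(4)
= 1136π cm³/s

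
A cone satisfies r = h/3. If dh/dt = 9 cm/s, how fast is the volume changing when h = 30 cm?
900π cm³/s

V = (1/3)π(h/3)²h = πh³/27
dV/dt = πh²/9 · 9
At h = 30: dV/dt = 900π cm³/s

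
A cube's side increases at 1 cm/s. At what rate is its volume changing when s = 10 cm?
300 cm³/s

V = s³
dV/dt = 3s² · ds/dt = 3·10²·1 = 300 cm³/s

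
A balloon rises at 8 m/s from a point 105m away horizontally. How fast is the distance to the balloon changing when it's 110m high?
176√37/185 ≈ 5.787 m/s

z² = 105² + y²
z = √(105² + 110²) = 25√37
dz/dt = y/z · dy/dt = 110/(25√37) · 8 = 176√37/185 ≈ 5.787 m/s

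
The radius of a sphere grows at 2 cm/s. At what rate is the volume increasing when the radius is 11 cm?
968π cm³/s

V = (4/3)πr³
dV/dt = dV/dr · dr/dt = 4πr² · 2
At r = 11: dV/dt = 968π cm³/s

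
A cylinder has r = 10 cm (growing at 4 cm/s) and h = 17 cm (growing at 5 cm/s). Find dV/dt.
1860π cm³/s

V = πr²h
dV/dt = 2πrh·dr/dt + πr²·dh/dt
= 2π(10)(17)(4) + π(10)²(5)
= 1860π cm³/s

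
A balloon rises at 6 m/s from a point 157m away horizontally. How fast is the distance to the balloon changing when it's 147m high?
441√46258/23129 ≈ 4.101 m/s

z² = 157² + y²
z = √(157² + 147²) = √46258
dz/dt = y/z · dy/dt = 147/√46258 · 6 = 441√46258/23129 ≈ 4.101 m/s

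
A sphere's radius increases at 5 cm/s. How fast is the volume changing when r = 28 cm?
15680π cm³/s

V = (4/3)πr³
dV/dt = dV/dr · dr/dt = 4πr² · 5
At r = 28: dV/dt = 15680π cm³/s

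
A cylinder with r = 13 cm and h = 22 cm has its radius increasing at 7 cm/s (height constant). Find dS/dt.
672π cm²/s

S = 2πrh + 2πr² (lateral + bases)
dS/dt = (2πh + 4πr)·dr/dt = (2π·22 + 4π·13)·7
= 672π cm²/s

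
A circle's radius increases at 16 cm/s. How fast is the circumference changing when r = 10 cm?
32π cm/s

C = 2πr
dC/dt = 2π · dr/dt = 2π · 16 = 32π cm/s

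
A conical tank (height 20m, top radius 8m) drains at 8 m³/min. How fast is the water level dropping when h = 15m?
2/(9π) ≈ 0.07074 m/min

r/h = 8/20, so r = (2/5)h
V = (1/3)πr²h = (1/3)π((2/5)h)²h = (4/75)πh³
dV/dh = (4/25)πh²
dh/dt = (dV/dt)/(dV/dh) = -8/((4/25)π·15²) = -2/(9π) m/min
The level is dropping at 2/(9π) ≈ 0.07074 m/min.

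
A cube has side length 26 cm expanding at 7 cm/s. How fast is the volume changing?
14196 cm³/s

V = s³
dV/dt = 3s² · ds/dt = 3·26²·7 = 14196 cm³/s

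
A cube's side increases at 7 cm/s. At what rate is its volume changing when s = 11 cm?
2541 cm³/s

V = s³
dV/dt = 3s² · ds/dt = 3·11²·7 = 2541 cm³/s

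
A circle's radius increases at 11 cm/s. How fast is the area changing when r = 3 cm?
66π cm²/s

A = πr²
dA/dt = 2πr · dr/dt = 2π(3)(11) = 66π cm²/s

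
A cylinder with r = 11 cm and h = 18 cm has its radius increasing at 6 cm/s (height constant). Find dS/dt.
480π cm²/s

S = 2πrh + 2πr² (lateral + bases)
dS/dt = (2πh + 4πr)·dr/dt = (2π·18 + 4π·11)·6
= 480π cm²/s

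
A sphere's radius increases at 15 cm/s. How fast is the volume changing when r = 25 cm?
37500π cm³/s

V = (4/3)πr³
dV/dt = dV/dr · dr/dt = 4πr² · 15
At r = 25: dV/dt = 37500π cm³/s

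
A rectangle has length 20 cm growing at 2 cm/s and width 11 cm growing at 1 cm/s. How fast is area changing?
42 cm²/s

A = lw
dA/dt = w·dl/dt + l·dw/dt = 11·2 + 20·1 = 42 cm²/s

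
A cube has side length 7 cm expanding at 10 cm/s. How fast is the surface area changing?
840 cm²/s

A = 6s²
dA/dt = 12s · ds/dt = 12·7·10 = 840 cm²/s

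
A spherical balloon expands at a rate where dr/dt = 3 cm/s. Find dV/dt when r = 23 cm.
6348π cm³/s

V = (4/3)πr³
dV/dt = dV/dr · dr/dt = 4πr² · 3
At r = 23: dV/dt = 6348π cm³/s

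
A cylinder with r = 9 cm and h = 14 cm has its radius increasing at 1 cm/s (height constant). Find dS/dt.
64π cm²/s

S = 2πrh + 2πr² (lateral + bases)
dS/dt = (2πh + 4πr)·dr/dt = (2π·14 + 4π·9)·1
= 64π cm²/s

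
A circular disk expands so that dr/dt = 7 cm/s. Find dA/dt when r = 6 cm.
84π cm²/s

A = πr²
dA/dt = 2πr · dr/dt = 2π(6)(7) = 84π cm²/s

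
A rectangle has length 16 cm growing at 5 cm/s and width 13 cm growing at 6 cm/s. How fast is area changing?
161 cm²/s

A = lw
dA/dt = w·dl/dt + l·dw/dt = 13·5 + 16·6 = 161 cm²/s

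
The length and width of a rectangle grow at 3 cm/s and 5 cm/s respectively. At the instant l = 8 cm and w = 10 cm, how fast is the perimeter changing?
16 cm/s

P = 2(l + w)
dP/dt = 2(dl/dt + dw/dt) = 2(3 + 5) = 16 cm/s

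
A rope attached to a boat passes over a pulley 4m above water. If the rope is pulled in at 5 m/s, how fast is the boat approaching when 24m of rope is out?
6√35/7 ≈ 5.071 m/s

rope² = x² + 4²
x = √(24² - 4²) = 4√35
dx/dt = (rope/x) · d(rope)/dt = (24/(4√35)) · (-5) = -6√35/7 m/s
The boat approaches at 6√35/7 ≈ 5.071 m/s.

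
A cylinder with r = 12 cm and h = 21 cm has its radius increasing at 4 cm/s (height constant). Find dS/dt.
360π cm²/s

S = 2πrh + 2πr² (lateral + bases)
dS/dt = (2πh + 4πr)·dr/dt = (2π·21 + 4π·12)·4
= 360π cm²/s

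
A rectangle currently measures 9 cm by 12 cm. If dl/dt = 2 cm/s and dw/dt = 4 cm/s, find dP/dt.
12 cm/s

P = 2(l + w)
dP/dt = 2(dl/dt + dw/dt) = 2(2 + 4) = 12 cm/s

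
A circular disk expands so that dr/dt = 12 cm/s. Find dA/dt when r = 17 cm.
408π cm²/s

A = πr²
dA/dt = 2πr · dr/dt = 2π(17)(12) = 408π cm²/s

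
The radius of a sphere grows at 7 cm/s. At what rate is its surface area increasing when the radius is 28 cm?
1568π cm²/s

S = 4πr²
dS/dt = dS/dr · dr/dt = 8πr · 7
At r = 28: dS/dt = 1568π cm²/s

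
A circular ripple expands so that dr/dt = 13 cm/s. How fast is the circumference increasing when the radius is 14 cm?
26π cm/s

C = 2πr
dC/dt = 2π · dr/dt = 2π · 13 = 26π cm/s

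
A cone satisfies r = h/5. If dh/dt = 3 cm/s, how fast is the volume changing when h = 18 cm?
972π/25 cm³/s

V = (1/3)π(h/5)²h = πh³/75
dV/dt = πh²/25 · 3
At h = 18: dV/dt = 972π/25 cm³/s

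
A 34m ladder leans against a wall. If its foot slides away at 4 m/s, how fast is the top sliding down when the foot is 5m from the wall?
20√1131/1131 ≈ 0.5947 m/s

x² + y² = 34²
2x·dx/dt + 2y·dy/dt = 0
dy/dt = -x/y · dx/dt = -5/√1131 · 4 = -20√1131/1131 m/s
The top is descending at 20√1131/1131 ≈ 0.5947 m/s.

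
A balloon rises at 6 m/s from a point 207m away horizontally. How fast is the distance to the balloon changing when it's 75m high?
75√5386/2693 ≈ 2.044 m/s

z² = 207² + y²
z = √(207² + 75²) = 3√5386
dz/dt = y/z · dy/dt = 75/(3√5386) · 6 = 75√5386/2693 ≈ 2.044 m/s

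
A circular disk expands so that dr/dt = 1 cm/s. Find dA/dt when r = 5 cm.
10π cm²/s

A = πr²
dA/dt = 2πr · dr/dt = 2π(5)(1) = 10π cm²/s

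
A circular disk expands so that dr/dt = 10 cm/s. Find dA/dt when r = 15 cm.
300π cm²/s

A = πr²
dA/dt = 2πr · dr/dt = 2π(15)(10) = 300π cm²/s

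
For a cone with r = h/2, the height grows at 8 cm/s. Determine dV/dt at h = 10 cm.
200π cm³/s

V = (1/3)π(h/2)²h = πh³/12
dV/dt = πh²/4 · 8
At h = 10: dV/dt = 200π cm³/s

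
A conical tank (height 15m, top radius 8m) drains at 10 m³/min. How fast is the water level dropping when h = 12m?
125/(512π) ≈ 0.07771 m/min

r/h = 8/15, so r = (8/15)h
V = (1/3)πr²h = (1/3)π((8/15)h)²h = (64/675)πh³
dV/dh = (64/225)πh²
dh/dt = (dV/dt)/(dV/dh) = -10/((64/225)π·12²) = -125/(512π) m/min
The level is dropping at 125/(512π) ≈ 0.07771 m/min.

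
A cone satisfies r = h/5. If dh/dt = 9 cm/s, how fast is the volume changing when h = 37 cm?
12321π/25 cm³/s

V = (1/3)π(h/5)²h = πh³/75
dV/dt = πh²/25 · 9
At h = 37: dV/dt = 12321π/25 cm³/s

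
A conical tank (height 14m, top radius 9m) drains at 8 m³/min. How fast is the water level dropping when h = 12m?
98/(729π) ≈ 0.04279 m/min

r/h = 9/14, so r = (9/14)h
V = (1/3)πr²h = (1/3)π((9/14)h)²h = (27/196)πh³
dV/dh = (81/196)πh²
dh/dt = (dV/dt)/(dV/dh) = -8/((81/196)π·12²) = -98/(729π) m/min
The level is dropping at 98/(729π) ≈ 0.04279 m/min.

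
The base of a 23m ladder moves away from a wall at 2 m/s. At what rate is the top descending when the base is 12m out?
24√385/385 ≈ 1.223 m/s

x² + y² = 23²
2x·dx/dt + 2y·dy/dt = 0
dy/dt = -x/y · dx/dt = -12/√385 · 2 = -24√385/385 m/s
The top is descending at 24√385/385 ≈ 1.223 m/s.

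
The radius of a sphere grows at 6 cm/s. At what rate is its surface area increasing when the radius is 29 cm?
1392π cm²/s

S = 4πr²
dS/dt = dS/dr · dr/dt = 8πr · 6
At r = 29: dS/dt = 1392π cm²/s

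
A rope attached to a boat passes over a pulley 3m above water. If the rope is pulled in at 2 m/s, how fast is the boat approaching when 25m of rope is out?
25√154/154 ≈ 2.015 m/s

rope² = x² + 3²
x = √(25² - 3²) = 2√154
dx/dt = (rope/x) · d(rope)/dt = (25/(2√154)) · (-2) = -25√154/154 m/s
The boat approaches at 25√154/154 ≈ 2.015 m/s.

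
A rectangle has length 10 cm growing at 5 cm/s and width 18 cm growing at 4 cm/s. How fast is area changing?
130 cm²/s

A = lw
dA/dt = w·dl/dt + l·dw/dt = 18·5 + 10·4 = 130 cm²/s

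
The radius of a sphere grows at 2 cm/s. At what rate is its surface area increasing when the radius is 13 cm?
208π cm²/s

S = 4πr²
dS/dt = dS/dr · dr/dt = 8πr · 2
At r = 13: dS/dt = 208π cm²/s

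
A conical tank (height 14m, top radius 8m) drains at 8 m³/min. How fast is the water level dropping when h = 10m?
49/(200π) ≈ 0.07799 m/min

r/h = 8/14, so r = (4/7)h
V = (1/3)πr²h = (1/3)π((4/7)h)²h = (16/147)πh³
dV/dh = (16/49)πh²
dh/dt = (dV/dt)/(dV/dh) = -8/((16/49)π·10²) = -49/(200π) m/min
The level is dropping at 49/(200π) ≈ 0.07799 m/min.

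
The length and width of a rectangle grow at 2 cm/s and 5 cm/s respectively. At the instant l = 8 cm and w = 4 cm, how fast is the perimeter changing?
14 cm/s

P = 2(l + w)
dP/dt = 2(dl/dt + dw/dt) = 2(2 + 5) = 14 cm/s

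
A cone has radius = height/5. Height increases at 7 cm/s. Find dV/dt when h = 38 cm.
10108π/25 cm³/s

V = (1/3)π(h/5)²h = πh³/75
dV/dt = πh²/25 · 7
At h = 38: dV/dt = 10108π/25 cm³/s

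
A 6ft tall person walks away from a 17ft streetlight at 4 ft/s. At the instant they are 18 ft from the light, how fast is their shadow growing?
24/11 ft/s

By similar triangles: 17/(x+s) = 6/s
Solving: s = 6x/11
ds/dt = 6/11 · dx/dt = 6/11 · 4 = 24/11 ft/s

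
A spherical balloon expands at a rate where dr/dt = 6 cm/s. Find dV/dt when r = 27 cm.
17496π cm³/s

V = (4/3)πr³
dV/dt = dV/dr · dr/dt = 4πr² · 6
At r = 27: dV/dt = 17496π cm³/s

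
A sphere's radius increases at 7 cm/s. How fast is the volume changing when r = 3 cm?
252π cm³/s

V = (4/3)πr³
dV/dt = dV/dr · dr/dt = 4πr² · 7
At r = 3: dV/dt = 252π cm³/s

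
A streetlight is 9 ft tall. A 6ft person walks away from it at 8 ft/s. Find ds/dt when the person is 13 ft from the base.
16 ft/s

By similar triangles: 9/(x+s) = 6/s
Solving: s = 6x/3
ds/dt = 6/3 · dx/dt = 2 · 8 = 16 ft/s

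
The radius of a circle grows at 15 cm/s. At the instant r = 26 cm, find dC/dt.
30π cm/s

C = 2πr
dC/dt = 2π · dr/dt = 2π · 15 = 30π cm/s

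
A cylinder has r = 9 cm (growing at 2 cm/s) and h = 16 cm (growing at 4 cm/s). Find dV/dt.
900π cm³/s

V = πr²h
dV/dt = 2πrh·dr/dt + πr²·dh/dt
= 2π(9)(16)(2) + π(9)²(4)
= 900π cm³/s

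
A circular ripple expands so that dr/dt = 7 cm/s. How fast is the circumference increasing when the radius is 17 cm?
14π cm/s

C = 2πr
dC/dt = 2π · dr/dt = 2π · 7 = 14π cm/s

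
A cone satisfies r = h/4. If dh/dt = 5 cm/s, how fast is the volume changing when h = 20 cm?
125π cm³/s

V = (1/3)π(h/4)²h = πh³/48
dV/dt = πh²/16 · 5
At h = 20: dV/dt = 125π cm³/s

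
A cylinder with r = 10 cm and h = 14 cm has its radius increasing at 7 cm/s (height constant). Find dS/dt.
476π cm²/s

S = 2πrh + 2πr² (lateral + bases)
dS/dt = (2πh + 4πr)·dr/dt = (2π·14 + 4π·10)·7
= 476π cm²/s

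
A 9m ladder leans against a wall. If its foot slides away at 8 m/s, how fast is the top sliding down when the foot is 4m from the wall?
32√65/65 ≈ 3.969 m/s

x² + y² = 9²
2x·dx/dt + 2y·dy/dt = 0
dy/dt = -x/y · dx/dt = -4/√65 · 8 = -32√65/65 m/s
The top is descending at 32√65/65 ≈ 3.969 m/s.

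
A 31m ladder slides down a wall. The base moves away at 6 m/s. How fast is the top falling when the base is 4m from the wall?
8√105/105 ≈ 0.7807 m/s

x² + y² = 31²
2x·dx/dt + 2y·dy/dt = 0
dy/dt = -x/y · dx/dt = -4/(3√105) · 6 = -8√105/105 m/s
The top is descending at 8√105/105 ≈ 0.7807 m/s.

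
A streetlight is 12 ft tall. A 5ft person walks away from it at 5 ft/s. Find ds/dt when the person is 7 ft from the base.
25/7 ft/s

By similar triangles: 12/(x+s) = 5/s
Solving: s = 5x/7
ds/dt = 5/7 · dx/dt = 5/7 · 5 = 25/7 ft/s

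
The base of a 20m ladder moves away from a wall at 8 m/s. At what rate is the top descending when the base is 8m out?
16√21/21 ≈ 3.491 m/s

x² + y² = 20²
2x·dx/dt + 2y·dy/dt = 0
dy/dt = -x/y · dx/dt = -8/(4√21) · 8 = -16√21/21 m/s
The top is descending at 16√21/21 ≈ 3.491 m/s.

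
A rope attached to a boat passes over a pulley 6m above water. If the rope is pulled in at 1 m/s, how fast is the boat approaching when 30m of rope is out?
5√6/12 ≈ 1.021 m/s

rope² = x² + 6²
x = √(30² - 6²) = 12√6
dx/dt = (rope/x) · d(rope)/dt = (30/(12√6)) · (-1) = -5√6/12 m/s
The boat approaches at 5√6/12 ≈ 1.021 m/s.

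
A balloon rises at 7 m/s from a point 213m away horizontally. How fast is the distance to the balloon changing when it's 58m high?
406√48733/48733 ≈ 1.839 m/s

z² = 213² + y²
z = √(213² + 58²) = √48733
dz/dt = y/z · dy/dt = 58/√48733 · 7 = 406√48733/48733 ≈ 1.839 m/s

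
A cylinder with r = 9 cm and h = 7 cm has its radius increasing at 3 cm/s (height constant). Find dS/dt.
150π cm²/s

S = 2πrh + 2πr² (lateral + bases)
dS/dt = (2πh + 4πr)·dr/dt = (2π·7 + 4π·9)·3
= 150π cm²/s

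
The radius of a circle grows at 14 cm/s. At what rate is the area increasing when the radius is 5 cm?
140π cm²/s

A = πr²
dA/dt = 2πr · dr/dt = 2π(5)(14) = 140π cm²/s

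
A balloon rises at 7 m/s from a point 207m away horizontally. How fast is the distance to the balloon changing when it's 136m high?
952√61345/61345 ≈ 3.844 m/s

z² = 207² + y²
z = √(207² + 136²) = √61345
dz/dt = y/z · dy/dt = 136/√61345 · 7 = 952√61345/61345 ≈ 3.844 m/s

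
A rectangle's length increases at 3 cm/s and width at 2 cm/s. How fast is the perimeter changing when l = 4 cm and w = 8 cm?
10 cm/s

P = 2(l + w)
dP/dt = 2(dl/dt + dw/dt) = 2(3 + 2) = 10 cm/s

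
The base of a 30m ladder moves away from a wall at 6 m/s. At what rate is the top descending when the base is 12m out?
4√21/7 ≈ 2.619 m/s

x² + y² = 30²
2x·dx/dt + 2y·dy/dt = 0
dy/dt = -x/y · dx/dt = -12/(6√21) · 6 = -4√21/7 m/s
The top is descending at 4√21/7 ≈ 2.619 m/s.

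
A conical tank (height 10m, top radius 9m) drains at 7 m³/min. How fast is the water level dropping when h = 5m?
28/(81π) ≈ 0.11 m/min

r/h = 9/10, so r = (9/10)h
V = (1/3)πr²h = (1/3)π((9/10)h)²h = (27/100)πh³
dV/dh = (81/100)πh²
dh/dt = (dV/dt)/(dV/dh) = -7/((81/100)π·5²) = -28/(81π) m/min
The level is dropping at 28/(81π) ≈ 0.11 m/min.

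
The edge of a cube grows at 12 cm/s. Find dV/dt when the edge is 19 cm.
12996 cm³/s

V = s³
dV/dt = 3s² · ds/dt = 3·19²·12 = 12996 cm³/s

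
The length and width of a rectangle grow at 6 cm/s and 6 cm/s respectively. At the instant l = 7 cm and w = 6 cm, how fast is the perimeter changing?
24 cm/s

P = 2(l + w)
dP/dt = 2(dl/dt + dw/dt) = 2(6 + 6) = 24 cm/s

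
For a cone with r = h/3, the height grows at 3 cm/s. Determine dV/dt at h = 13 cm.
169π/3 cm³/s

V = (1/3)π(h/3)²h = πh³/27
dV/dt = πh²/9 · 3
At h = 13: dV/dt = 169π/3 cm³/s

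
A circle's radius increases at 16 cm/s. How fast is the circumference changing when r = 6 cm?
32π cm/s

C = 2πr
dC/dt = 2π · dr/dt = 2π · 16 = 32π cm/s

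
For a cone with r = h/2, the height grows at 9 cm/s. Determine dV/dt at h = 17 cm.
2601π/4 cm³/s

V = (1/3)π(h/2)²h = πh³/12
dV/dt = πh²/4 · 9
At h = 17: dV/dt = 2601π/4 cm³/s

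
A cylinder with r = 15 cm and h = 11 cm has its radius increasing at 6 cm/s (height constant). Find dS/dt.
492π cm²/s

S = 2πrh + 2πr² (lateral + bases)
dS/dt = (2πh + 4πr)·dr/dt = (2π·11 + 4π·15)·6
= 492π cm²/s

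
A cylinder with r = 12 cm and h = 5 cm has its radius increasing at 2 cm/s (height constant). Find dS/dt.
116π cm²/s

S = 2πrh + 2πr² (lateral + bases)
dS/dt = (2πh + 4πr)·dr/dt = (2π·5 + 4π·12)·2
= 116π cm²/s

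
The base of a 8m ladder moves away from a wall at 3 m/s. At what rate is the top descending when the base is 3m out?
9√55/55 ≈ 1.214 m/s

x² + y² = 8²
2x·dx/dt + 2y·dy/dt = 0
dy/dt = -x/y · dx/dt = -3/√55 · 3 = -9√55/55 m/s
The top is descending at 9√55/55 ≈ 1.214 m/s.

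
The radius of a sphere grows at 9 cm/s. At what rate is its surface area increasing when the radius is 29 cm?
2088π cm²/s

S = 4πr²
dS/dt = dS/dr · dr/dt = 8πr · 9
At r = 29: dS/dt = 2088π cm²/s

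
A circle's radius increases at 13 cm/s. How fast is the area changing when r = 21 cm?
546π cm²/s

A = πr²
dA/dt = 2πr · dr/dt = 2π(21)(13) = 546π cm²/s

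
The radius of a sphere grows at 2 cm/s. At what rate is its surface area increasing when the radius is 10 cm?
160π cm²/s

S = 4πr²
dS/dt = dS/dr · dr/dt = 8πr · 2
At r = 10: dS/dt = 160π cm²/s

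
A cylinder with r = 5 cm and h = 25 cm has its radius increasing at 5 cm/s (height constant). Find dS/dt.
350π cm²/s

S = 2πrh + 2πr² (lateral + bases)
dS/dt = (2πh + 4πr)·dr/dt = (2π·25 + 4π·5)·5
= 350π cm²/s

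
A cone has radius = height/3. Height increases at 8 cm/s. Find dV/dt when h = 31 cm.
7688π/9 cm³/s

V = (1/3)π(h/3)²h = πh³/27
dV/dt = πh²/9 · 8
At h = 31: dV/dt = 7688π/9 cm³/s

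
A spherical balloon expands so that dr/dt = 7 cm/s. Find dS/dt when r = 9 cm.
504π cm²/s

S = 4πr²
dS/dt = dS/dr · dr/dt = 8πr · 7
At r = 9: dS/dt = 504π cm²/s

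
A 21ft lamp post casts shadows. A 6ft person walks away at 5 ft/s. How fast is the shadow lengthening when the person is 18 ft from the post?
2 ft/s

By similar triangles: 21/(x+s) = 6/s
Solving: s = 6x/15
ds/dt = 6/15 · dx/dt = 2/5 · 5 = 2 ft/s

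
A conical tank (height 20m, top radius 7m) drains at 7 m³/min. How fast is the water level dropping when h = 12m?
25/(63π) ≈ 0.1263 m/min

r/h = 7/20, so r = (7/20)h
V = (1/3)πr²h = (1/3)π((7/20)h)²h = (49/1200)πh³
dV/dh = (49/400)πh²
dh/dt = (dV/dt)/(dV/dh) = -7/((49/400)π·12²) = -25/(63π) m/min
The level is dropping at 25/(63π) ≈ 0.1263 m/min.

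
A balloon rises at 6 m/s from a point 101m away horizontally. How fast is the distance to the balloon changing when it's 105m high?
315√21226/10613 ≈ 4.324 m/s

z² = 101² + y²
z = √(101² + 105²) = √21226
dz/dt = y/z · dy/dt = 105/√21226 · 6 = 315√21226/10613 ≈ 4.324 m/s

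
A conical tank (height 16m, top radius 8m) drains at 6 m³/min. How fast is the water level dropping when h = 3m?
8/(3π) ≈ 0.8488 m/min

r/h = 8/16, so r = (1/2)h
V = (1/3)πr²h = (1/3)π((1/2)h)²h = (1/12)πh³
dV/dh = (1/4)πh²
dh/dt = (dV/dt)/(dV/dh) = -6/((1/4)π·3²) = -8/(3π) m/min
The level is dropping at 8/(3π) ≈ 0.8488 m/min.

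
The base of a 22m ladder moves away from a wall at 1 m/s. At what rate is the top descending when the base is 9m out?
9√403/403 ≈ 0.4483 m/s

x² + y² = 22²
2x·dx/dt + 2y·dy/dt = 0
dy/dt = -x/y · dx/dt = -9/√403 · 1 = -9√403/403 m/s
The top is descending at 9√403/403 ≈ 0.4483 m/s.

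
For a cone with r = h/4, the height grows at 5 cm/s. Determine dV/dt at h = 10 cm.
125π/4 cm³/s

V = (1/3)π(h/4)²h = πh³/48
dV/dt = πh²/16 · 5
At h = 10: dV/dt = 125π/4 cm³/s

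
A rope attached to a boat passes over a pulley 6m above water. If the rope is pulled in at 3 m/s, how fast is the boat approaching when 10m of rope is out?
15/4 = 3.75 m/s

rope² = x² + 6²
x = √(10² - 6²) = 8
dx/dt = (rope/x) · d(rope)/dt = (10/8) · (-3) = -15/4 m/s
The boat approaches at 15/4 = 3.75 m/s.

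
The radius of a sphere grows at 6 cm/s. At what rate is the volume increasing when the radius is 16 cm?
6144π cm³/s

V = (4/3)πr³
dV/dt = dV/dr · dr/dt = 4πr² · 6
At r = 16: dV/dt = 6144π cm³/s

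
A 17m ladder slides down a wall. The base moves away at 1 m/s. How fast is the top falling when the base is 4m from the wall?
4√273/273 ≈ 0.2421 m/s

x² + y² = 17²
2x·dx/dt + 2y·dy/dt = 0
dy/dt = -x/y · dx/dt = -4/√273 · 1 = -4√273/273 m/s
The top is descending at 4√273/273 ≈ 0.2421 m/s.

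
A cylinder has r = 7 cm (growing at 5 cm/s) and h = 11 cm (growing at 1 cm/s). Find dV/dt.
819π cm³/s

V = πr²h
dV/dt = 2πrh·dr/dt + πr²·dh/dt
= 2π(7)(11)(5) + π(7)²(1)
= 819π cm³/s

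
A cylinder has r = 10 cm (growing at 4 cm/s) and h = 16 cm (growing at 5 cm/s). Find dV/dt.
1780π cm³/s

V = πr²h
dV/dt = 2πrh·dr/dt + πr²·dh/dt
= 2π(10)(16)(4) + π(10)²(5)
= 1780π cm³/s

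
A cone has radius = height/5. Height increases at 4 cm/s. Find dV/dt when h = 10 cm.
16π cm³/s

V = (1/3)π(h/5)²h = πh³/75
dV/dt = πh²/25 · 4
At h = 10: dV/dt = 16π cm³/s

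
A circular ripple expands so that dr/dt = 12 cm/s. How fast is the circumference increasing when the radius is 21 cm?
24π cm/s

C = 2πr
dC/dt = 2π · dr/dt = 2π · 12 = 24π cm/s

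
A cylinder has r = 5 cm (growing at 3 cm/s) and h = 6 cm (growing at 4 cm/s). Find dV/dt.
280π cm³/s

V = πr²h
dV/dt = 2πrh·dr/dt + πr²·dh/dt
= 2π(5)(6)(3) + π(5)²(4)
= 280π cm³/s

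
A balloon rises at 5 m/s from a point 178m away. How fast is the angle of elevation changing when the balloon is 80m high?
0.023369 rad/s

tan(θ) = y/178
sec²(θ) · dθ/dt = (1/178) · dy/dt
dθ/dt = cos²(θ)/178 · 5 = 178/(178² + 80²) · 5
dθ/dt = 0.023369 rad/s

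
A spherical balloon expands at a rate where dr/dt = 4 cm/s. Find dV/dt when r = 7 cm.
784π cm³/s

V = (4/3)πr³
dV/dt = dV/dr · dr/dt = 4πr² · 4
At r = 7: dV/dt = 784π cm³/s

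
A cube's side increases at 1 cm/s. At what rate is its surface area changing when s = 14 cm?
168 cm²/s

A = 6s²
dA/dt = 12s · ds/dt = 12·14·1 = 168 cm²/s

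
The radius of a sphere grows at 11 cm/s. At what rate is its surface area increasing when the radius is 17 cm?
1496π cm²/s

S = 4πr²
dS/dt = dS/dr · dr/dt = 8πr · 11
At r = 17: dS/dt = 1496π cm²/s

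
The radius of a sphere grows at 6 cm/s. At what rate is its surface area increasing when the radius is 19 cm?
912π cm²/s

S = 4πr²
dS/dt = dS/dr · dr/dt = 8πr · 6
At r = 19: dS/dt = 912π cm²/s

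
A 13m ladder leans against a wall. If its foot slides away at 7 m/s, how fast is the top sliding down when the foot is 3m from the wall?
21√10/40 ≈ 1.66 m/s

x² + y² = 13²
2x·dx/dt + 2y·dy/dt = 0
dy/dt = -x/y · dx/dt = -3/(4√10) · 7 = -21√10/40 m/s
The top is descending at 21√10/40 ≈ 1.66 m/s.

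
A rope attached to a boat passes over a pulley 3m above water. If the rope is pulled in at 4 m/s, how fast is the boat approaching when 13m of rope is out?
13√10/10 ≈ 4.111 m/s

rope² = x² + 3²
x = √(13² - 3²) = 4√10
dx/dt = (rope/x) · d(rope)/dt = (13/(4√10)) · (-4) = -13√10/10 m/s
The boat approaches at 13√10/10 ≈ 4.111 m/s.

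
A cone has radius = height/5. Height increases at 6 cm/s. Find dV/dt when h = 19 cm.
2166π/25 cm³/s

V = (1/3)π(h/5)²h = πh³/75
dV/dt = πh²/25 · 6
At h = 19: dV/dt = 2166π/25 cm³/s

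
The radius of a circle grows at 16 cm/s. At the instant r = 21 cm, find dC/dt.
32π cm/s

C = 2πr
dC/dt = 2π · dr/dt = 2π · 16 = 32π cm/s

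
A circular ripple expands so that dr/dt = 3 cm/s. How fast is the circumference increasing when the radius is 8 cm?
6π cm/s

C = 2πr
dC/dt = 2π · dr/dt = 2π · 3 = 6π cm/s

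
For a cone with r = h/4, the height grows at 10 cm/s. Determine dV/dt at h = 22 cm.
605π/2 cm³/s

V = (1/3)π(h/4)²h = πh³/48
dV/dt = πh²/16 · 10
At h = 22: dV/dt = 605π/2 cm³/s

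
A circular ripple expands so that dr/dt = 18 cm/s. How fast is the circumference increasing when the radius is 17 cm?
36π cm/s

C = 2πr
dC/dt = 2π · dr/dt = 2π · 18 = 36π cm/s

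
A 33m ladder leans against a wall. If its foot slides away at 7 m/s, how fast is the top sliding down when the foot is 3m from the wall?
7√30/60 ≈ 0.639 m/s

x² + y² = 33²
2x·dx/dt + 2y·dy/dt = 0
dy/dt = -x/y · dx/dt = -3/(6√30) · 7 = -7√30/60 m/s
The top is descending at 7√30/60 ≈ 0.639 m/s.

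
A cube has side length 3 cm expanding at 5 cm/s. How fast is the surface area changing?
180 cm²/s

A = 6s²
dA/dt = 12s · ds/dt = 12·3·5 = 180 cm²/s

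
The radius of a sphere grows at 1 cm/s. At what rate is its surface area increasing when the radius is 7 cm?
56π cm²/s

S = 4πr²
dS/dt = dS/dr · dr/dt = 8πr · 1
At r = 7: dS/dt = 56π cm²/s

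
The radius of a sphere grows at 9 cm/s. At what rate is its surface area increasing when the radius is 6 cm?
432π cm²/s

S = 4πr²
dS/dt = dS/dr · dr/dt = 8πr · 9
At r = 6: dS/dt = 432π cm²/s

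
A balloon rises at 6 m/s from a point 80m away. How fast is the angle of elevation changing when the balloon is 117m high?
0.023894 rad/s

tan(θ) = y/80
sec²(θ) · dθ/dt = (1/80) · dy/dt
dθ/dt = cos²(θ)/80 · 6 = 80/(80² + 117²) · 6
dθ/dt = 0.023894 rad/s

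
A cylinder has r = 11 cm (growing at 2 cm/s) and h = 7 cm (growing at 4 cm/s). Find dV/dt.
792π cm³/s

V = πr²h
dV/dt = 2πrh·dr/dt + πr²·dh/dt
= 2π(11)(7)(2) + π(11)²(4)
= 792π cm³/s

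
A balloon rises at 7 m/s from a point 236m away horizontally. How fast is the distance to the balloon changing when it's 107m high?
749√67145/67145 ≈ 2.891 m/s

z² = 236² + y²
z = √(236² + 107²) = √67145
dz/dt = y/z · dy/dt = 107/√67145 · 7 = 749√67145/67145 ≈ 2.891 m/s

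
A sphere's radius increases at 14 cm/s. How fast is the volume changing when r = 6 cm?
2016π cm³/s

V = (4/3)πr³
dV/dt = dV/dr · dr/dt = 4πr² · 14
At r = 6: dV/dt = 2016π cm³/s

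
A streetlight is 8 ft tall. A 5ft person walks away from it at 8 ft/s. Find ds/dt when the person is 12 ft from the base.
40/3 ft/s

By similar triangles: 8/(x+s) = 5/s
Solving: s = 5x/3
ds/dt = 5/3 · dx/dt = 5/3 · 8 = 40/3 ft/s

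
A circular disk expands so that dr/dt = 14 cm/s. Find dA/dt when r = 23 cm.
644π cm²/s

A = πr²
dA/dt = 2πr · dr/dt = 2π(23)(14) = 644π cm²/s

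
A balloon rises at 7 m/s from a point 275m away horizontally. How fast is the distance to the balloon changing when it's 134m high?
938√93581/93581 ≈ 3.066 m/s

z² = 275² + y²
z = √(275² + 134²) = √93581
dz/dt = y/z · dy/dt = 134/√93581 · 7 = 938√93581/93581 ≈ 3.066 m/s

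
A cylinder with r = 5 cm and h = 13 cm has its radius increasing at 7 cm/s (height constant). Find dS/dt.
322π cm²/s

S = 2πrh + 2πr² (lateral + bases)
dS/dt = (2πh + 4πr)·dr/dt = (2π·13 + 4π·5)·7
= 322π cm²/s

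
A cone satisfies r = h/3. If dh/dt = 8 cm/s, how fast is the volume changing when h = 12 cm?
128π cm³/s

V = (1/3)π(h/3)²h = πh³/27
dV/dt = πh²/9 · 8
At h = 12: dV/dt = 128π cm³/s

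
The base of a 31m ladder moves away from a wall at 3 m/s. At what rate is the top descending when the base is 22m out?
22√53/53 ≈ 3.022 m/s

x² + y² = 31²
2x·dx/dt + 2y·dy/dt = 0
dy/dt = -x/y · dx/dt = -22/(3√53) · 3 = -22√53/53 m/s
The top is descending at 22√53/53 ≈ 3.022 m/s.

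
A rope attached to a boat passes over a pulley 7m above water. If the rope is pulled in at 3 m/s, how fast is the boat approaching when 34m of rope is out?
34√123/123 ≈ 3.066 m/s

rope² = x² + 7²
x = √(34² - 7²) = 3√123
dx/dt = (rope/x) · d(rope)/dt = (34/(3√123)) · (-3) = -34√123/123 m/s
The boat approaches at 34√123/123 ≈ 3.066 m/s.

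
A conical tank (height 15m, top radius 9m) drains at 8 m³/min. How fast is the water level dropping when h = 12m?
25/(162π) ≈ 0.04912 m/min

r/h = 9/15, so r = (3/5)h
V = (1/3)πr²h = (1/3)π((3/5)h)²h = (3/25)πh³
dV/dh = (9/25)πh²
dh/dt = (dV/dt)/(dV/dh) = -8/((9/25)π·12²) = -25/(162π) m/min
The level is dropping at 25/(162π) ≈ 0.04912 m/min.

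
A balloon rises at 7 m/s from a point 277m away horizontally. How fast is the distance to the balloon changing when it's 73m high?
511√82058/82058 ≈ 1.784 m/s

z² = 277² + y²
z = √(277² + 73²) = √82058
dz/dt = y/z · dy/dt = 73/√82058 · 7 = 511√82058/82058 ≈ 1.784 m/s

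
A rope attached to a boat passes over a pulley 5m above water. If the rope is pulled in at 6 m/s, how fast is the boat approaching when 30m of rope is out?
36√35/35 ≈ 6.085 m/s

rope² = x² + 5²
x = √(30² - 5²) = 5√35
dx/dt = (rope/x) · d(rope)/dt = (30/(5√35)) · (-6) = -36√35/35 m/s
The boat approaches at 36√35/35 ≈ 6.085 m/s.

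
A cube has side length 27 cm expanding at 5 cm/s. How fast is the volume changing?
10935 cm³/s

V = s³
dV/dt = 3s² · ds/dt = 3·27²·5 = 10935 cm³/s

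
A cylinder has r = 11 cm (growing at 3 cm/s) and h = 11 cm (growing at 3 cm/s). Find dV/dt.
1089π cm³/s

V = πr²h
dV/dt = 2πrh·dr/dt + πr²·dh/dt
= 2π(11)(11)(3) + π(11)²(3)
= 1089π cm³/s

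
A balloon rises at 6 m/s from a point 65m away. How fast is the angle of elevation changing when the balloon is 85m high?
0.034061 rad/s

tan(θ) = y/65
sec²(θ) · dθ/dt = (1/65) · dy/dt
dθ/dt = cos²(θ)/65 · 6 = 65/(65² + 85²) · 6
dθ/dt = 0.034061 rad/s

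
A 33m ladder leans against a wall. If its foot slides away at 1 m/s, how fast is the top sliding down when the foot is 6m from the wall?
2√13/39 ≈ 0.1849 m/s

x² + y² = 33²
2x·dx/dt + 2y·dy/dt = 0
dy/dt = -x/y · dx/dt = -6/(9√13) · 1 = -2√13/39 m/s
The top is descending at 2√13/39 ≈ 0.1849 m/s.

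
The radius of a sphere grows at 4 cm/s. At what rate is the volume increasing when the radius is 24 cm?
9216π cm³/s

V = (4/3)πr³
dV/dt = dV/dr · dr/dt = 4πr² · 4
At r = 24: dV/dt = 9216π cm³/s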